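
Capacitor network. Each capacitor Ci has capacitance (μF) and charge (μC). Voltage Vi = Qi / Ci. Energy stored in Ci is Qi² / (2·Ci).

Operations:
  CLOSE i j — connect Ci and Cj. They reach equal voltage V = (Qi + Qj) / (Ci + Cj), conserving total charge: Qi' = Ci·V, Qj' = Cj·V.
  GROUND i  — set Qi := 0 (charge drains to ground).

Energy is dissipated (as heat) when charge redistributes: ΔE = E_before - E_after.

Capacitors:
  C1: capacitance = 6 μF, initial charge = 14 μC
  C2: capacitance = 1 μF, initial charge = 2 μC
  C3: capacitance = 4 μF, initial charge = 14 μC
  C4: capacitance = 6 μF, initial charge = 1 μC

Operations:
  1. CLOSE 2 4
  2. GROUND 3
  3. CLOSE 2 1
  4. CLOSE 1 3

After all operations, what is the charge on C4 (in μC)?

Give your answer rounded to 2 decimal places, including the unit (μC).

Answer: 2.57 μC

Derivation:
Initial: C1(6μF, Q=14μC, V=2.33V), C2(1μF, Q=2μC, V=2.00V), C3(4μF, Q=14μC, V=3.50V), C4(6μF, Q=1μC, V=0.17V)
Op 1: CLOSE 2-4: Q_total=3.00, C_total=7.00, V=0.43; Q2=0.43, Q4=2.57; dissipated=1.440
Op 2: GROUND 3: Q3=0; energy lost=24.500
Op 3: CLOSE 2-1: Q_total=14.43, C_total=7.00, V=2.06; Q2=2.06, Q1=12.37; dissipated=1.555
Op 4: CLOSE 1-3: Q_total=12.37, C_total=10.00, V=1.24; Q1=7.42, Q3=4.95; dissipated=5.098
Final charges: Q1=7.42, Q2=2.06, Q3=4.95, Q4=2.57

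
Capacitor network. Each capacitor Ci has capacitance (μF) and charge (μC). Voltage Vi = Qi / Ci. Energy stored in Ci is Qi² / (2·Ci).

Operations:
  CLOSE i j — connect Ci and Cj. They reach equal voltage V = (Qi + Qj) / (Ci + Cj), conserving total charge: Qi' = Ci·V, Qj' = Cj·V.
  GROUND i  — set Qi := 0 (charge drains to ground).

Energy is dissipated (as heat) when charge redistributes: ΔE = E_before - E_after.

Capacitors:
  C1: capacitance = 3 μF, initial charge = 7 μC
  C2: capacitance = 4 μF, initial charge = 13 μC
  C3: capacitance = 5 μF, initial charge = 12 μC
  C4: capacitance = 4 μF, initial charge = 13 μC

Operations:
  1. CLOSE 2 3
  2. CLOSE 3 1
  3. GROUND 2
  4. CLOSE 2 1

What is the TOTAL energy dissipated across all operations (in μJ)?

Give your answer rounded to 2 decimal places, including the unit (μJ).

Initial: C1(3μF, Q=7μC, V=2.33V), C2(4μF, Q=13μC, V=3.25V), C3(5μF, Q=12μC, V=2.40V), C4(4μF, Q=13μC, V=3.25V)
Op 1: CLOSE 2-3: Q_total=25.00, C_total=9.00, V=2.78; Q2=11.11, Q3=13.89; dissipated=0.803
Op 2: CLOSE 3-1: Q_total=20.89, C_total=8.00, V=2.61; Q3=13.06, Q1=7.83; dissipated=0.185
Op 3: GROUND 2: Q2=0; energy lost=15.432
Op 4: CLOSE 2-1: Q_total=7.83, C_total=7.00, V=1.12; Q2=4.48, Q1=3.36; dissipated=5.844
Total dissipated: 22.264 μJ

Answer: 22.26 μJ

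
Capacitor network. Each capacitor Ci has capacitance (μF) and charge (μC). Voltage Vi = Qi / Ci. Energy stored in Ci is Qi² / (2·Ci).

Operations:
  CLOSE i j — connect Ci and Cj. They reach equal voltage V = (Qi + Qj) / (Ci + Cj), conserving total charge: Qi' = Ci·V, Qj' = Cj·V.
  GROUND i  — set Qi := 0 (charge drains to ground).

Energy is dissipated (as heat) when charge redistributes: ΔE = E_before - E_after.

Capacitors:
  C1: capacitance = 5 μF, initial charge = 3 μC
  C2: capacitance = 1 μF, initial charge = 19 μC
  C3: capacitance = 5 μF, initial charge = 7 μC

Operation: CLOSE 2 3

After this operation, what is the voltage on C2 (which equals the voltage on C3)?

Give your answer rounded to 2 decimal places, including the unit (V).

Answer: 4.33 V

Derivation:
Initial: C1(5μF, Q=3μC, V=0.60V), C2(1μF, Q=19μC, V=19.00V), C3(5μF, Q=7μC, V=1.40V)
Op 1: CLOSE 2-3: Q_total=26.00, C_total=6.00, V=4.33; Q2=4.33, Q3=21.67; dissipated=129.067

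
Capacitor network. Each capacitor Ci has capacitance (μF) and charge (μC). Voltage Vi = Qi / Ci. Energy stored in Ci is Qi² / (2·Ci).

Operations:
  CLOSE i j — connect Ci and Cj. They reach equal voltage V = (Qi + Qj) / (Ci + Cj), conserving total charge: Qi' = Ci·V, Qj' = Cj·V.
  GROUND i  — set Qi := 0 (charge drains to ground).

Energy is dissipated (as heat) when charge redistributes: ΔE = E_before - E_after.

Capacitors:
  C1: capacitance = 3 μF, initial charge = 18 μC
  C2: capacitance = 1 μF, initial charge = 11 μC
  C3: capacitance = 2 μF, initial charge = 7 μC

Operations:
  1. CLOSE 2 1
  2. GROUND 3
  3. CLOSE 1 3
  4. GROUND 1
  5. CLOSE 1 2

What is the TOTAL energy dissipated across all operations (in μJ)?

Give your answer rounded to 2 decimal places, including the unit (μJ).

Answer: 101.26 μJ

Derivation:
Initial: C1(3μF, Q=18μC, V=6.00V), C2(1μF, Q=11μC, V=11.00V), C3(2μF, Q=7μC, V=3.50V)
Op 1: CLOSE 2-1: Q_total=29.00, C_total=4.00, V=7.25; Q2=7.25, Q1=21.75; dissipated=9.375
Op 2: GROUND 3: Q3=0; energy lost=12.250
Op 3: CLOSE 1-3: Q_total=21.75, C_total=5.00, V=4.35; Q1=13.05, Q3=8.70; dissipated=31.538
Op 4: GROUND 1: Q1=0; energy lost=28.384
Op 5: CLOSE 1-2: Q_total=7.25, C_total=4.00, V=1.81; Q1=5.44, Q2=1.81; dissipated=19.711
Total dissipated: 101.257 μJ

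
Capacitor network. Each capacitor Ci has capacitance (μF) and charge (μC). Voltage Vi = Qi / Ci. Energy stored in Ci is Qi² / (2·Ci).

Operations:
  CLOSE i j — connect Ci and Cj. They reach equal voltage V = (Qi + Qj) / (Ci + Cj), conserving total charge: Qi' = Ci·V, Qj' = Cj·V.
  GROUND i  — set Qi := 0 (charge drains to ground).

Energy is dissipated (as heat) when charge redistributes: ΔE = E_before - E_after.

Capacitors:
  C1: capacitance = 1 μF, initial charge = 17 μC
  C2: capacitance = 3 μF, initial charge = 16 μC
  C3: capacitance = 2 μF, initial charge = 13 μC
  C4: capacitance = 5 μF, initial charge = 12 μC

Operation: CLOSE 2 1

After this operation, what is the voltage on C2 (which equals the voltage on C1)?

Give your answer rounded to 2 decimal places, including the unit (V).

Initial: C1(1μF, Q=17μC, V=17.00V), C2(3μF, Q=16μC, V=5.33V), C3(2μF, Q=13μC, V=6.50V), C4(5μF, Q=12μC, V=2.40V)
Op 1: CLOSE 2-1: Q_total=33.00, C_total=4.00, V=8.25; Q2=24.75, Q1=8.25; dissipated=51.042

Answer: 8.25 V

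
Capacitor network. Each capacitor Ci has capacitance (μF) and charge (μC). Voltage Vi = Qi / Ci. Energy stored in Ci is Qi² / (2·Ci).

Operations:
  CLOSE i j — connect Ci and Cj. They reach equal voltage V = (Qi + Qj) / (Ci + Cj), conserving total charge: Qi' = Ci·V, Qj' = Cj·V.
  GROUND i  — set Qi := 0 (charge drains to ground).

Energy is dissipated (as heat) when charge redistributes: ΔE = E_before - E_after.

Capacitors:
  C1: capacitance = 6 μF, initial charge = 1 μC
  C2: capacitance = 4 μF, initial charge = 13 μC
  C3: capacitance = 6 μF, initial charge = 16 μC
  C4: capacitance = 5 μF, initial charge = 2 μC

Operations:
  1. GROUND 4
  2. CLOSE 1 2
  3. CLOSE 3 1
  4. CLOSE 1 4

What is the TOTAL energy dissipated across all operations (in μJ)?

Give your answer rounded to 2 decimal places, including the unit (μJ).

Initial: C1(6μF, Q=1μC, V=0.17V), C2(4μF, Q=13μC, V=3.25V), C3(6μF, Q=16μC, V=2.67V), C4(5μF, Q=2μC, V=0.40V)
Op 1: GROUND 4: Q4=0; energy lost=0.400
Op 2: CLOSE 1-2: Q_total=14.00, C_total=10.00, V=1.40; Q1=8.40, Q2=5.60; dissipated=11.408
Op 3: CLOSE 3-1: Q_total=24.40, C_total=12.00, V=2.03; Q3=12.20, Q1=12.20; dissipated=2.407
Op 4: CLOSE 1-4: Q_total=12.20, C_total=11.00, V=1.11; Q1=6.65, Q4=5.55; dissipated=5.638
Total dissipated: 19.853 μJ

Answer: 19.85 μJ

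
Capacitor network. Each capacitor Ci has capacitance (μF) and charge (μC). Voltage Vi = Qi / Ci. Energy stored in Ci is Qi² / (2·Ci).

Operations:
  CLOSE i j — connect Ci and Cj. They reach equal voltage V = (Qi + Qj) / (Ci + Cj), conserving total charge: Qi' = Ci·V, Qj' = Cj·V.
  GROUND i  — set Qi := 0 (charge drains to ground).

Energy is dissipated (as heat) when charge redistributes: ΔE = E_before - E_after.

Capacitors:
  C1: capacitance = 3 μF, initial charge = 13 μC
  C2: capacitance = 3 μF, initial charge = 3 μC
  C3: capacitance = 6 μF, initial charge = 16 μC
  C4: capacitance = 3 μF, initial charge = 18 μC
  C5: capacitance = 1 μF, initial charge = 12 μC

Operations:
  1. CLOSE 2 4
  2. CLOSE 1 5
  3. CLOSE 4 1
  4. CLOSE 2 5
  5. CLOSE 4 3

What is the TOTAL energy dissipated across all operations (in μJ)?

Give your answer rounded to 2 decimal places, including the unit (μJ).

Answer: 54.18 μJ

Derivation:
Initial: C1(3μF, Q=13μC, V=4.33V), C2(3μF, Q=3μC, V=1.00V), C3(6μF, Q=16μC, V=2.67V), C4(3μF, Q=18μC, V=6.00V), C5(1μF, Q=12μC, V=12.00V)
Op 1: CLOSE 2-4: Q_total=21.00, C_total=6.00, V=3.50; Q2=10.50, Q4=10.50; dissipated=18.750
Op 2: CLOSE 1-5: Q_total=25.00, C_total=4.00, V=6.25; Q1=18.75, Q5=6.25; dissipated=22.042
Op 3: CLOSE 4-1: Q_total=29.25, C_total=6.00, V=4.88; Q4=14.62, Q1=14.62; dissipated=5.672
Op 4: CLOSE 2-5: Q_total=16.75, C_total=4.00, V=4.19; Q2=12.56, Q5=4.19; dissipated=2.836
Op 5: CLOSE 4-3: Q_total=30.62, C_total=9.00, V=3.40; Q4=10.21, Q3=20.42; dissipated=4.877
Total dissipated: 54.176 μJ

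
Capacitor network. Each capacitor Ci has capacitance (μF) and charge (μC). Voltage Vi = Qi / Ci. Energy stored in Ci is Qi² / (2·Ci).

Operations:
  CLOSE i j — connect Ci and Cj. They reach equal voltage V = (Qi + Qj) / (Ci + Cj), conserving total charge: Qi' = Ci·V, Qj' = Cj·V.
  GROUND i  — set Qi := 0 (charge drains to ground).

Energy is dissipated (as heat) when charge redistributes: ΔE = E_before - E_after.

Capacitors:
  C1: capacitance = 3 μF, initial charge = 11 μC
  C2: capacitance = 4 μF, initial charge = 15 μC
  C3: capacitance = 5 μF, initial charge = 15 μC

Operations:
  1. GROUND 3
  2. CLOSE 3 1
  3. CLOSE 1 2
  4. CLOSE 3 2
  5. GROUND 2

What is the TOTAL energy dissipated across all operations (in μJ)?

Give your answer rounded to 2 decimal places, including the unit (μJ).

Answer: 49.81 μJ

Derivation:
Initial: C1(3μF, Q=11μC, V=3.67V), C2(4μF, Q=15μC, V=3.75V), C3(5μF, Q=15μC, V=3.00V)
Op 1: GROUND 3: Q3=0; energy lost=22.500
Op 2: CLOSE 3-1: Q_total=11.00, C_total=8.00, V=1.38; Q3=6.88, Q1=4.12; dissipated=12.604
Op 3: CLOSE 1-2: Q_total=19.12, C_total=7.00, V=2.73; Q1=8.20, Q2=10.93; dissipated=4.835
Op 4: CLOSE 3-2: Q_total=17.80, C_total=9.00, V=1.98; Q3=9.89, Q2=7.91; dissipated=2.046
Op 5: GROUND 2: Q2=0; energy lost=7.826
Total dissipated: 49.812 μJ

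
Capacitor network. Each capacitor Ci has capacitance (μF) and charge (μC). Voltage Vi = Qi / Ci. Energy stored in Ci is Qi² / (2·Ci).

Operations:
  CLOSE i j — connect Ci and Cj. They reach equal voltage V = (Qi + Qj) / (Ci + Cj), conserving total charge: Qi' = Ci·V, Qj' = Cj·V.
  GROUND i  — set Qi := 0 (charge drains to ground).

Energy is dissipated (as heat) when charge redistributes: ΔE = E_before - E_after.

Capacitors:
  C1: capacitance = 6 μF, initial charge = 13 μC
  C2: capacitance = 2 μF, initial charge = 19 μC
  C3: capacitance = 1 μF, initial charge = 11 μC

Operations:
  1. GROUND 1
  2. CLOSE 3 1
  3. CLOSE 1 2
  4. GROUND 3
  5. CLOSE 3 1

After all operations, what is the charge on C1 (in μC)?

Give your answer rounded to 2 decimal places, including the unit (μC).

Initial: C1(6μF, Q=13μC, V=2.17V), C2(2μF, Q=19μC, V=9.50V), C3(1μF, Q=11μC, V=11.00V)
Op 1: GROUND 1: Q1=0; energy lost=14.083
Op 2: CLOSE 3-1: Q_total=11.00, C_total=7.00, V=1.57; Q3=1.57, Q1=9.43; dissipated=51.857
Op 3: CLOSE 1-2: Q_total=28.43, C_total=8.00, V=3.55; Q1=21.32, Q2=7.11; dissipated=47.147
Op 4: GROUND 3: Q3=0; energy lost=1.235
Op 5: CLOSE 3-1: Q_total=21.32, C_total=7.00, V=3.05; Q3=3.05, Q1=18.28; dissipated=5.412
Final charges: Q1=18.28, Q2=7.11, Q3=3.05

Answer: 18.28 μC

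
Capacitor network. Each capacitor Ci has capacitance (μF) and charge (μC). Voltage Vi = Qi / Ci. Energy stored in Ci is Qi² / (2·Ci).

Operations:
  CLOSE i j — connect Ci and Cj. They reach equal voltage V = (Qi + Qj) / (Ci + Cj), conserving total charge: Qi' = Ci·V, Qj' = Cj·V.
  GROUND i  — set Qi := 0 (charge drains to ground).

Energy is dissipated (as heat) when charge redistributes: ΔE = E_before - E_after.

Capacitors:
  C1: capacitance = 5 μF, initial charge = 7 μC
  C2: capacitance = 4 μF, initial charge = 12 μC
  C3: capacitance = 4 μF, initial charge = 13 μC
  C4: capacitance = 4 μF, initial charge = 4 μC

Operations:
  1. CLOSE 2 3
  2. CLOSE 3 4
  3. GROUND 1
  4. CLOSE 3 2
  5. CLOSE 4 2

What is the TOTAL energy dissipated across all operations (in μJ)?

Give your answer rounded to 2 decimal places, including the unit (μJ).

Answer: 10.89 μJ

Derivation:
Initial: C1(5μF, Q=7μC, V=1.40V), C2(4μF, Q=12μC, V=3.00V), C3(4μF, Q=13μC, V=3.25V), C4(4μF, Q=4μC, V=1.00V)
Op 1: CLOSE 2-3: Q_total=25.00, C_total=8.00, V=3.12; Q2=12.50, Q3=12.50; dissipated=0.062
Op 2: CLOSE 3-4: Q_total=16.50, C_total=8.00, V=2.06; Q3=8.25, Q4=8.25; dissipated=4.516
Op 3: GROUND 1: Q1=0; energy lost=4.900
Op 4: CLOSE 3-2: Q_total=20.75, C_total=8.00, V=2.59; Q3=10.38, Q2=10.38; dissipated=1.129
Op 5: CLOSE 4-2: Q_total=18.62, C_total=8.00, V=2.33; Q4=9.31, Q2=9.31; dissipated=0.282
Total dissipated: 10.889 μJ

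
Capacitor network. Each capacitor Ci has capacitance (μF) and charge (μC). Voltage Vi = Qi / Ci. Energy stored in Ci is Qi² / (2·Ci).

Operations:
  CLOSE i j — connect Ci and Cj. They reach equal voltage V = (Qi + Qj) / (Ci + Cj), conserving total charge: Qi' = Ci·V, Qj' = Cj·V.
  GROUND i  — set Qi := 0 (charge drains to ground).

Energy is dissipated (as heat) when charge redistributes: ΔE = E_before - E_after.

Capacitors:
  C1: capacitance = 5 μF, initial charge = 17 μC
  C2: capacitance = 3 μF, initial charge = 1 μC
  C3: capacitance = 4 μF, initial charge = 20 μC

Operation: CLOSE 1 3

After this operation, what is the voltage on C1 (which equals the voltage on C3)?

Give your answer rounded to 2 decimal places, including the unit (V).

Initial: C1(5μF, Q=17μC, V=3.40V), C2(3μF, Q=1μC, V=0.33V), C3(4μF, Q=20μC, V=5.00V)
Op 1: CLOSE 1-3: Q_total=37.00, C_total=9.00, V=4.11; Q1=20.56, Q3=16.44; dissipated=2.844

Answer: 4.11 V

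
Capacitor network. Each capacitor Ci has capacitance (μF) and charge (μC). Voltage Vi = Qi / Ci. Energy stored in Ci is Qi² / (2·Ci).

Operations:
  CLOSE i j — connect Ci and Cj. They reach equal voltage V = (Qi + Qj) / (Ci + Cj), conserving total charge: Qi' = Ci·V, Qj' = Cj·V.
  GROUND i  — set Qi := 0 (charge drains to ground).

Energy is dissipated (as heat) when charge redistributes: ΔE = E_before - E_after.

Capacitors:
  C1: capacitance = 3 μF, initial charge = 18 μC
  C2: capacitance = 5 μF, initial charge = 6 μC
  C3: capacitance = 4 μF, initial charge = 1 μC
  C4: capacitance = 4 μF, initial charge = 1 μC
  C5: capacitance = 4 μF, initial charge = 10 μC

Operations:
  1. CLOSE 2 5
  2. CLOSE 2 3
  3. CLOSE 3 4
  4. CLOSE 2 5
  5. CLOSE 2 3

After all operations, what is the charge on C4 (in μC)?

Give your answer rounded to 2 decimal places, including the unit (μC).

Answer: 2.70 μC

Derivation:
Initial: C1(3μF, Q=18μC, V=6.00V), C2(5μF, Q=6μC, V=1.20V), C3(4μF, Q=1μC, V=0.25V), C4(4μF, Q=1μC, V=0.25V), C5(4μF, Q=10μC, V=2.50V)
Op 1: CLOSE 2-5: Q_total=16.00, C_total=9.00, V=1.78; Q2=8.89, Q5=7.11; dissipated=1.878
Op 2: CLOSE 2-3: Q_total=9.89, C_total=9.00, V=1.10; Q2=5.49, Q3=4.40; dissipated=2.593
Op 3: CLOSE 3-4: Q_total=5.40, C_total=8.00, V=0.67; Q3=2.70, Q4=2.70; dissipated=0.720
Op 4: CLOSE 2-5: Q_total=12.60, C_total=9.00, V=1.40; Q2=7.00, Q5=5.60; dissipated=0.512
Op 5: CLOSE 2-3: Q_total=9.70, C_total=9.00, V=1.08; Q2=5.39, Q3=4.31; dissipated=0.586
Final charges: Q1=18.00, Q2=5.39, Q3=4.31, Q4=2.70, Q5=5.60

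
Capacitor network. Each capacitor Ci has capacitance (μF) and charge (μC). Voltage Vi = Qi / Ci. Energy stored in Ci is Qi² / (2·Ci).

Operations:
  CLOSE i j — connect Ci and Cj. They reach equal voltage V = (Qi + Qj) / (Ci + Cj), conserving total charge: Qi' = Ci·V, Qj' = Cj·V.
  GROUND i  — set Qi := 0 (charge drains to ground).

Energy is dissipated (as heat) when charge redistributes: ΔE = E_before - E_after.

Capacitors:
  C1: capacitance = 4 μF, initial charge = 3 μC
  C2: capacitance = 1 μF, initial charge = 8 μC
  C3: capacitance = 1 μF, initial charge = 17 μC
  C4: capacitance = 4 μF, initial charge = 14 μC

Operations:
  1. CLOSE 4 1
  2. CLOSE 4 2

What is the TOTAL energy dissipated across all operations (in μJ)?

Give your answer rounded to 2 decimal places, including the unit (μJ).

Answer: 21.37 μJ

Derivation:
Initial: C1(4μF, Q=3μC, V=0.75V), C2(1μF, Q=8μC, V=8.00V), C3(1μF, Q=17μC, V=17.00V), C4(4μF, Q=14μC, V=3.50V)
Op 1: CLOSE 4-1: Q_total=17.00, C_total=8.00, V=2.12; Q4=8.50, Q1=8.50; dissipated=7.562
Op 2: CLOSE 4-2: Q_total=16.50, C_total=5.00, V=3.30; Q4=13.20, Q2=3.30; dissipated=13.806
Total dissipated: 21.369 μJ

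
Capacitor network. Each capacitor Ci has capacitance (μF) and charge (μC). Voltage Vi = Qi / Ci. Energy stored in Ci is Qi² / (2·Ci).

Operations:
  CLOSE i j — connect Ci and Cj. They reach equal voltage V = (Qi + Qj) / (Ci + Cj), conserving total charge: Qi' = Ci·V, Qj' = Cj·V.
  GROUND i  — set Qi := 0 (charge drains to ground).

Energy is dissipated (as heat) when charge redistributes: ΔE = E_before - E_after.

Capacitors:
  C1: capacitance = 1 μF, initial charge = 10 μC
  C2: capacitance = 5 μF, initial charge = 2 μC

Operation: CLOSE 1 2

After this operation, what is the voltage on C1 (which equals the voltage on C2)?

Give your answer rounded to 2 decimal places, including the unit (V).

Initial: C1(1μF, Q=10μC, V=10.00V), C2(5μF, Q=2μC, V=0.40V)
Op 1: CLOSE 1-2: Q_total=12.00, C_total=6.00, V=2.00; Q1=2.00, Q2=10.00; dissipated=38.400

Answer: 2.00 V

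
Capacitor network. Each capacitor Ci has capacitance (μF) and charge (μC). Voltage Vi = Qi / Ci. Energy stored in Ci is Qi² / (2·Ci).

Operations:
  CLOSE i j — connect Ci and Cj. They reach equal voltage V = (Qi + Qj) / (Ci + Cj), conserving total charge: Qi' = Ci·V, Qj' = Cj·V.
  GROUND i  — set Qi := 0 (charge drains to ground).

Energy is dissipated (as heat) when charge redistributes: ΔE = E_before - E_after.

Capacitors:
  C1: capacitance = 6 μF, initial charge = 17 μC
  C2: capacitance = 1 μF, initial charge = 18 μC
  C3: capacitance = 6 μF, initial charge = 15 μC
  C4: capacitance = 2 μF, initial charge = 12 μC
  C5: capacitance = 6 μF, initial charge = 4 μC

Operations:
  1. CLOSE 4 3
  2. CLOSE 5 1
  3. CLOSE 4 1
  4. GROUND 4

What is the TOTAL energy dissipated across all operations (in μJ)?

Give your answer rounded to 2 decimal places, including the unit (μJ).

Answer: 22.86 μJ

Derivation:
Initial: C1(6μF, Q=17μC, V=2.83V), C2(1μF, Q=18μC, V=18.00V), C3(6μF, Q=15μC, V=2.50V), C4(2μF, Q=12μC, V=6.00V), C5(6μF, Q=4μC, V=0.67V)
Op 1: CLOSE 4-3: Q_total=27.00, C_total=8.00, V=3.38; Q4=6.75, Q3=20.25; dissipated=9.188
Op 2: CLOSE 5-1: Q_total=21.00, C_total=12.00, V=1.75; Q5=10.50, Q1=10.50; dissipated=7.042
Op 3: CLOSE 4-1: Q_total=17.25, C_total=8.00, V=2.16; Q4=4.31, Q1=12.94; dissipated=1.980
Op 4: GROUND 4: Q4=0; energy lost=4.649
Total dissipated: 22.859 μJ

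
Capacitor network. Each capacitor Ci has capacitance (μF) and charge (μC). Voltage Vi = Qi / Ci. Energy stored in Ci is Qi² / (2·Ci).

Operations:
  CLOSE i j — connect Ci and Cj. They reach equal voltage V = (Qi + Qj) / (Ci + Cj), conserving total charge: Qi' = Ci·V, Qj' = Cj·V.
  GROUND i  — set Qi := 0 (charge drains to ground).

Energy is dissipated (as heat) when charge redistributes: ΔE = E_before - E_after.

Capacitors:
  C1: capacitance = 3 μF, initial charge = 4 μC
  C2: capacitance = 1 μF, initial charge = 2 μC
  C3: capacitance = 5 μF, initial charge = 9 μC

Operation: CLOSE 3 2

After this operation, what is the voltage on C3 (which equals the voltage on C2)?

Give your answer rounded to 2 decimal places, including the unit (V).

Initial: C1(3μF, Q=4μC, V=1.33V), C2(1μF, Q=2μC, V=2.00V), C3(5μF, Q=9μC, V=1.80V)
Op 1: CLOSE 3-2: Q_total=11.00, C_total=6.00, V=1.83; Q3=9.17, Q2=1.83; dissipated=0.017

Answer: 1.83 V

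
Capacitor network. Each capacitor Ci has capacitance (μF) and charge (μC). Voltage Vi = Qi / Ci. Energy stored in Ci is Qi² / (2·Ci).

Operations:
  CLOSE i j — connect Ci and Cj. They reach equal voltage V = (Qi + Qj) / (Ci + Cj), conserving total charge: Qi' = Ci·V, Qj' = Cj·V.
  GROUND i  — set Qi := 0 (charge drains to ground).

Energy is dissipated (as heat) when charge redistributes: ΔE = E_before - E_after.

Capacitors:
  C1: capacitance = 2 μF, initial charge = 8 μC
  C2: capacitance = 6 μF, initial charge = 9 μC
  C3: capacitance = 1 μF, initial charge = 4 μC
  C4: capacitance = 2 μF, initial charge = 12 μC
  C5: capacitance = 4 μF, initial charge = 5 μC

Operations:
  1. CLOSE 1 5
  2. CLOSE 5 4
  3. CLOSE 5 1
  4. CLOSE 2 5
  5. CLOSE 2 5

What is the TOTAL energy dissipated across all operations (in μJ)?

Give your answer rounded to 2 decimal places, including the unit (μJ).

Initial: C1(2μF, Q=8μC, V=4.00V), C2(6μF, Q=9μC, V=1.50V), C3(1μF, Q=4μC, V=4.00V), C4(2μF, Q=12μC, V=6.00V), C5(4μF, Q=5μC, V=1.25V)
Op 1: CLOSE 1-5: Q_total=13.00, C_total=6.00, V=2.17; Q1=4.33, Q5=8.67; dissipated=5.042
Op 2: CLOSE 5-4: Q_total=20.67, C_total=6.00, V=3.44; Q5=13.78, Q4=6.89; dissipated=9.796
Op 3: CLOSE 5-1: Q_total=18.11, C_total=6.00, V=3.02; Q5=12.07, Q1=6.04; dissipated=1.088
Op 4: CLOSE 2-5: Q_total=21.07, C_total=10.00, V=2.11; Q2=12.64, Q5=8.43; dissipated=2.767
Op 5: CLOSE 2-5: Q_total=21.07, C_total=10.00, V=2.11; Q2=12.64, Q5=8.43; dissipated=0.000
Total dissipated: 18.694 μJ

Answer: 18.69 μJ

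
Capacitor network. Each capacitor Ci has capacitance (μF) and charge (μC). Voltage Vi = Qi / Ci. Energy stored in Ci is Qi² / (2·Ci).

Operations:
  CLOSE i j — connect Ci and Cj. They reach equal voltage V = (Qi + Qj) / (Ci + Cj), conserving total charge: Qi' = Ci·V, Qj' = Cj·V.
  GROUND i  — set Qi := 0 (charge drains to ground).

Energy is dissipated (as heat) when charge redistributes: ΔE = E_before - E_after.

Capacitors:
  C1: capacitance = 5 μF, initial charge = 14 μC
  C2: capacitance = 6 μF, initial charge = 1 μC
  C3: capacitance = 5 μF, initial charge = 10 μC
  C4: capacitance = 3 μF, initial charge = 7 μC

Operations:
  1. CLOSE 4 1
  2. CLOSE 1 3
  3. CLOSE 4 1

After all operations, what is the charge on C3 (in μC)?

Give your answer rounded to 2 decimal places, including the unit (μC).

Initial: C1(5μF, Q=14μC, V=2.80V), C2(6μF, Q=1μC, V=0.17V), C3(5μF, Q=10μC, V=2.00V), C4(3μF, Q=7μC, V=2.33V)
Op 1: CLOSE 4-1: Q_total=21.00, C_total=8.00, V=2.62; Q4=7.88, Q1=13.12; dissipated=0.204
Op 2: CLOSE 1-3: Q_total=23.12, C_total=10.00, V=2.31; Q1=11.56, Q3=11.56; dissipated=0.488
Op 3: CLOSE 4-1: Q_total=19.44, C_total=8.00, V=2.43; Q4=7.29, Q1=12.15; dissipated=0.092
Final charges: Q1=12.15, Q2=1.00, Q3=11.56, Q4=7.29

Answer: 11.56 μC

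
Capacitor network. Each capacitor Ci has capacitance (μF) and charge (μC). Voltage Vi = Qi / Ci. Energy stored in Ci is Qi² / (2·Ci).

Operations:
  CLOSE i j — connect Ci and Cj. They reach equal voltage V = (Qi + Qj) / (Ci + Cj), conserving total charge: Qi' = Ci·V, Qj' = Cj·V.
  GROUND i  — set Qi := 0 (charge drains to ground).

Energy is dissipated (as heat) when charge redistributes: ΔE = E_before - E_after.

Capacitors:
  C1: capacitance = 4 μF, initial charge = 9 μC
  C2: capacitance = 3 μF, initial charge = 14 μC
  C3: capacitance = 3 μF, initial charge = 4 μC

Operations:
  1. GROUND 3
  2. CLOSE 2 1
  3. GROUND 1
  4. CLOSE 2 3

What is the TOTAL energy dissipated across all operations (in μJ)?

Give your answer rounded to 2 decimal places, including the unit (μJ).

Initial: C1(4μF, Q=9μC, V=2.25V), C2(3μF, Q=14μC, V=4.67V), C3(3μF, Q=4μC, V=1.33V)
Op 1: GROUND 3: Q3=0; energy lost=2.667
Op 2: CLOSE 2-1: Q_total=23.00, C_total=7.00, V=3.29; Q2=9.86, Q1=13.14; dissipated=5.006
Op 3: GROUND 1: Q1=0; energy lost=21.592
Op 4: CLOSE 2-3: Q_total=9.86, C_total=6.00, V=1.64; Q2=4.93, Q3=4.93; dissipated=8.097
Total dissipated: 37.361 μJ

Answer: 37.36 μJ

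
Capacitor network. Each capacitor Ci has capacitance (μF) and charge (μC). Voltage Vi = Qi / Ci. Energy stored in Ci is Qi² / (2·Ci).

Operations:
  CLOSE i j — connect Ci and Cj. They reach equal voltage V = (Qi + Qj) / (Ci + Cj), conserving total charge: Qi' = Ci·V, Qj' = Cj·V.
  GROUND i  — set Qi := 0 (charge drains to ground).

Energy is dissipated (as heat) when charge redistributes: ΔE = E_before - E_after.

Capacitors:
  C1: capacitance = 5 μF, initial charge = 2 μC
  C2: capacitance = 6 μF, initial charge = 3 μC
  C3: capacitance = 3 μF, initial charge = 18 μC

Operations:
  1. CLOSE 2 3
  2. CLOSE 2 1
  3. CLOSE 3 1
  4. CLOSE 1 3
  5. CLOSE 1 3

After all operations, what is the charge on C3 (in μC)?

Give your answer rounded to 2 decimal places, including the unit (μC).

Answer: 5.35 μC

Derivation:
Initial: C1(5μF, Q=2μC, V=0.40V), C2(6μF, Q=3μC, V=0.50V), C3(3μF, Q=18μC, V=6.00V)
Op 1: CLOSE 2-3: Q_total=21.00, C_total=9.00, V=2.33; Q2=14.00, Q3=7.00; dissipated=30.250
Op 2: CLOSE 2-1: Q_total=16.00, C_total=11.00, V=1.45; Q2=8.73, Q1=7.27; dissipated=5.097
Op 3: CLOSE 3-1: Q_total=14.27, C_total=8.00, V=1.78; Q3=5.35, Q1=8.92; dissipated=0.724
Op 4: CLOSE 1-3: Q_total=14.27, C_total=8.00, V=1.78; Q1=8.92, Q3=5.35; dissipated=0.000
Op 5: CLOSE 1-3: Q_total=14.27, C_total=8.00, V=1.78; Q1=8.92, Q3=5.35; dissipated=0.000
Final charges: Q1=8.92, Q2=8.73, Q3=5.35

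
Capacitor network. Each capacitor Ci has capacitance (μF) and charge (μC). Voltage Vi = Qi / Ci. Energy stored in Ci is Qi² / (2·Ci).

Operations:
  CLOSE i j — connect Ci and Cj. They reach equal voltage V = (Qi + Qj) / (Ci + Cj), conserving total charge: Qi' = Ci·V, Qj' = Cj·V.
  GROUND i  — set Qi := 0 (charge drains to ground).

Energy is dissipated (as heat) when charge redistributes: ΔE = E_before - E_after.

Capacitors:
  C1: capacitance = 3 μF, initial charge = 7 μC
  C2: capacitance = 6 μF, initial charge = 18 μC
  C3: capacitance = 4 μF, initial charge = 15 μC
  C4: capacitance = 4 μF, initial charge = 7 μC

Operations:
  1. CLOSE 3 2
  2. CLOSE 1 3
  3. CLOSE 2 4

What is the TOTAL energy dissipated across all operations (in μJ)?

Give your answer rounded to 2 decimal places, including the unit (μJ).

Initial: C1(3μF, Q=7μC, V=2.33V), C2(6μF, Q=18μC, V=3.00V), C3(4μF, Q=15μC, V=3.75V), C4(4μF, Q=7μC, V=1.75V)
Op 1: CLOSE 3-2: Q_total=33.00, C_total=10.00, V=3.30; Q3=13.20, Q2=19.80; dissipated=0.675
Op 2: CLOSE 1-3: Q_total=20.20, C_total=7.00, V=2.89; Q1=8.66, Q3=11.54; dissipated=0.801
Op 3: CLOSE 2-4: Q_total=26.80, C_total=10.00, V=2.68; Q2=16.08, Q4=10.72; dissipated=2.883
Total dissipated: 4.359 μJ

Answer: 4.36 μJ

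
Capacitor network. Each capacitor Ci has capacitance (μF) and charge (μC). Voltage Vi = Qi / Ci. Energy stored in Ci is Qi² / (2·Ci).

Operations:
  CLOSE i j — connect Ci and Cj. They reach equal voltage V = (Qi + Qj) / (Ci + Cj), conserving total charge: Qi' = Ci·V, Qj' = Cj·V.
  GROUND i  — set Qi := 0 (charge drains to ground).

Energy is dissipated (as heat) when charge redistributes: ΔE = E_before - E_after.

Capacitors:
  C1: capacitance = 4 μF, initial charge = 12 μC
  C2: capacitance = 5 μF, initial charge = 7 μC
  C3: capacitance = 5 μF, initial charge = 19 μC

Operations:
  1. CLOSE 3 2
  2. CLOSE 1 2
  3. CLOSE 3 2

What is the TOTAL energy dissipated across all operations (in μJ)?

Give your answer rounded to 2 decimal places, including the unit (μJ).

Answer: 7.42 μJ

Derivation:
Initial: C1(4μF, Q=12μC, V=3.00V), C2(5μF, Q=7μC, V=1.40V), C3(5μF, Q=19μC, V=3.80V)
Op 1: CLOSE 3-2: Q_total=26.00, C_total=10.00, V=2.60; Q3=13.00, Q2=13.00; dissipated=7.200
Op 2: CLOSE 1-2: Q_total=25.00, C_total=9.00, V=2.78; Q1=11.11, Q2=13.89; dissipated=0.178
Op 3: CLOSE 3-2: Q_total=26.89, C_total=10.00, V=2.69; Q3=13.44, Q2=13.44; dissipated=0.040
Total dissipated: 7.417 μJ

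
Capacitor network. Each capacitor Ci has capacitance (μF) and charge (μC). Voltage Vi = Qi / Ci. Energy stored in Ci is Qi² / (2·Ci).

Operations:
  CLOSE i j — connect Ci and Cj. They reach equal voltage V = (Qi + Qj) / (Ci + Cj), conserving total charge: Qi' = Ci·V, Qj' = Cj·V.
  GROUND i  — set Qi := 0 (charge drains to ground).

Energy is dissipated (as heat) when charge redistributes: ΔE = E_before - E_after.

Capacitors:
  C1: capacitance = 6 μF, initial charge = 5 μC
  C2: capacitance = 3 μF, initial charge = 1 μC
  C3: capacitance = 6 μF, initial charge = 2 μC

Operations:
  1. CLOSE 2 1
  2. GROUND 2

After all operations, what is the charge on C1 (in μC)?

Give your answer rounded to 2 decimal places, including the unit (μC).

Initial: C1(6μF, Q=5μC, V=0.83V), C2(3μF, Q=1μC, V=0.33V), C3(6μF, Q=2μC, V=0.33V)
Op 1: CLOSE 2-1: Q_total=6.00, C_total=9.00, V=0.67; Q2=2.00, Q1=4.00; dissipated=0.250
Op 2: GROUND 2: Q2=0; energy lost=0.667
Final charges: Q1=4.00, Q2=0.00, Q3=2.00

Answer: 4.00 μC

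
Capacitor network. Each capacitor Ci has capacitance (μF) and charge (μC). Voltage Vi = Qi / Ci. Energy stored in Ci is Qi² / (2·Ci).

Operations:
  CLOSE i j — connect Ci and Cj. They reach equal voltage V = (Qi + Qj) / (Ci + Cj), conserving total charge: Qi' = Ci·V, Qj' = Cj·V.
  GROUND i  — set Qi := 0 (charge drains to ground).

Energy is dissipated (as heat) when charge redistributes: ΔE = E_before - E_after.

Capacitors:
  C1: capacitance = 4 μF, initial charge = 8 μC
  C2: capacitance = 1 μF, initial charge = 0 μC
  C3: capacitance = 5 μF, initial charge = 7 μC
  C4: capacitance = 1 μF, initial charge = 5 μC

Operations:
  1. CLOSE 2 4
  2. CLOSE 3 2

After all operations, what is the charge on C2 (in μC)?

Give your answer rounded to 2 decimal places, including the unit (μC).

Initial: C1(4μF, Q=8μC, V=2.00V), C2(1μF, Q=0μC, V=0.00V), C3(5μF, Q=7μC, V=1.40V), C4(1μF, Q=5μC, V=5.00V)
Op 1: CLOSE 2-4: Q_total=5.00, C_total=2.00, V=2.50; Q2=2.50, Q4=2.50; dissipated=6.250
Op 2: CLOSE 3-2: Q_total=9.50, C_total=6.00, V=1.58; Q3=7.92, Q2=1.58; dissipated=0.504
Final charges: Q1=8.00, Q2=1.58, Q3=7.92, Q4=2.50

Answer: 1.58 μC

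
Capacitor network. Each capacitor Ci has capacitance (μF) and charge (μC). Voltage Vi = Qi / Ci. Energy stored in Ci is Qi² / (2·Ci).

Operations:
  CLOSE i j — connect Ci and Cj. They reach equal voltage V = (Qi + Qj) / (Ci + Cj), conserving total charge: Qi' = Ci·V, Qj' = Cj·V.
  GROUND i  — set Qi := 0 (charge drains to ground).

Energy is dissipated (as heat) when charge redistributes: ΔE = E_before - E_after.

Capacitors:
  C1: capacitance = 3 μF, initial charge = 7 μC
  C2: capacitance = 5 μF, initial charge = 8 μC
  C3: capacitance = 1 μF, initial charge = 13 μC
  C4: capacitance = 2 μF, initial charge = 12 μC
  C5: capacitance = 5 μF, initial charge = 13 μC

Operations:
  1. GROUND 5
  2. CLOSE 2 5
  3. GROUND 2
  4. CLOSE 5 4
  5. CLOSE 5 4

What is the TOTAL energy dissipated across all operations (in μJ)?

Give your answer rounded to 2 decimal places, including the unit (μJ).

Answer: 41.01 μJ

Derivation:
Initial: C1(3μF, Q=7μC, V=2.33V), C2(5μF, Q=8μC, V=1.60V), C3(1μF, Q=13μC, V=13.00V), C4(2μF, Q=12μC, V=6.00V), C5(5μF, Q=13μC, V=2.60V)
Op 1: GROUND 5: Q5=0; energy lost=16.900
Op 2: CLOSE 2-5: Q_total=8.00, C_total=10.00, V=0.80; Q2=4.00, Q5=4.00; dissipated=3.200
Op 3: GROUND 2: Q2=0; energy lost=1.600
Op 4: CLOSE 5-4: Q_total=16.00, C_total=7.00, V=2.29; Q5=11.43, Q4=4.57; dissipated=19.314
Op 5: CLOSE 5-4: Q_total=16.00, C_total=7.00, V=2.29; Q5=11.43, Q4=4.57; dissipated=0.000
Total dissipated: 41.014 μJ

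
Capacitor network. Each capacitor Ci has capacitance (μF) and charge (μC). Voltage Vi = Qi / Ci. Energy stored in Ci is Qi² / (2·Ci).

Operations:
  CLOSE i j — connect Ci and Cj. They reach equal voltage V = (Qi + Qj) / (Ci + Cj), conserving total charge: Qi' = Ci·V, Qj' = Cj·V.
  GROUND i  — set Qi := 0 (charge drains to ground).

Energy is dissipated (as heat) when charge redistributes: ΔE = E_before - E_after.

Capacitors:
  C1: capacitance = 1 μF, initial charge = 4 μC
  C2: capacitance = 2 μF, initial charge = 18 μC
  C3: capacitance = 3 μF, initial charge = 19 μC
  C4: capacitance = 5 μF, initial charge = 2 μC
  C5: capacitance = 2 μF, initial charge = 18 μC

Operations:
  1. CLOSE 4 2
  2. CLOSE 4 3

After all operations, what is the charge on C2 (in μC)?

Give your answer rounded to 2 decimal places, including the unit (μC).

Initial: C1(1μF, Q=4μC, V=4.00V), C2(2μF, Q=18μC, V=9.00V), C3(3μF, Q=19μC, V=6.33V), C4(5μF, Q=2μC, V=0.40V), C5(2μF, Q=18μC, V=9.00V)
Op 1: CLOSE 4-2: Q_total=20.00, C_total=7.00, V=2.86; Q4=14.29, Q2=5.71; dissipated=52.829
Op 2: CLOSE 4-3: Q_total=33.29, C_total=8.00, V=4.16; Q4=20.80, Q3=12.48; dissipated=11.329
Final charges: Q1=4.00, Q2=5.71, Q3=12.48, Q4=20.80, Q5=18.00

Answer: 5.71 μC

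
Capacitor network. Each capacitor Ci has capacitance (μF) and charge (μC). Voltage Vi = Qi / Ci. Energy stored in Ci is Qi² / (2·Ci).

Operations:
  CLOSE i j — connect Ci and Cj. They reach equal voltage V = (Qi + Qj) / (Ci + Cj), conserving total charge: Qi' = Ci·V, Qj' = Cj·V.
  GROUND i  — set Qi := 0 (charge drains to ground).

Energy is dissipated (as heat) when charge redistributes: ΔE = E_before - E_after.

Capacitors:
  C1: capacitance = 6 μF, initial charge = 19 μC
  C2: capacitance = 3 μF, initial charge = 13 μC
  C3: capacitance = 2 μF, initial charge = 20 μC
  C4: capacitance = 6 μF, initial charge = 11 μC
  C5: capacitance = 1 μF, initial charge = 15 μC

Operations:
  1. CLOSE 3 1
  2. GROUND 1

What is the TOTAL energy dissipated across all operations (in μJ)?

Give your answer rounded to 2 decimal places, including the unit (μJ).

Initial: C1(6μF, Q=19μC, V=3.17V), C2(3μF, Q=13μC, V=4.33V), C3(2μF, Q=20μC, V=10.00V), C4(6μF, Q=11μC, V=1.83V), C5(1μF, Q=15μC, V=15.00V)
Op 1: CLOSE 3-1: Q_total=39.00, C_total=8.00, V=4.88; Q3=9.75, Q1=29.25; dissipated=35.021
Op 2: GROUND 1: Q1=0; energy lost=71.297
Total dissipated: 106.318 μJ

Answer: 106.32 μJ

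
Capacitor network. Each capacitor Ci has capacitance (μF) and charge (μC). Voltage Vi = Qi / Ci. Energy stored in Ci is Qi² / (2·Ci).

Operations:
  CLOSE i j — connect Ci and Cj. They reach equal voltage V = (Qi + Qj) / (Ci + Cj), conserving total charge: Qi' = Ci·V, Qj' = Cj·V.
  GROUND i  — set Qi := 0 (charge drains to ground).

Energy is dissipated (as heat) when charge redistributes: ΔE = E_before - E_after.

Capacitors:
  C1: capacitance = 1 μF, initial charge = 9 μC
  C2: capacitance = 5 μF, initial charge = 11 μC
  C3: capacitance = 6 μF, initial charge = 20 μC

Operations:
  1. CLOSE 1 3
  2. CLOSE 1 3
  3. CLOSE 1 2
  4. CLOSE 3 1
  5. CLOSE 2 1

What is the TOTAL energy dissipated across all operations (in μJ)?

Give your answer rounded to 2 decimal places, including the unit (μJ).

Answer: 17.26 μJ

Derivation:
Initial: C1(1μF, Q=9μC, V=9.00V), C2(5μF, Q=11μC, V=2.20V), C3(6μF, Q=20μC, V=3.33V)
Op 1: CLOSE 1-3: Q_total=29.00, C_total=7.00, V=4.14; Q1=4.14, Q3=24.86; dissipated=13.762
Op 2: CLOSE 1-3: Q_total=29.00, C_total=7.00, V=4.14; Q1=4.14, Q3=24.86; dissipated=0.000
Op 3: CLOSE 1-2: Q_total=15.14, C_total=6.00, V=2.52; Q1=2.52, Q2=12.62; dissipated=1.573
Op 4: CLOSE 3-1: Q_total=27.38, C_total=7.00, V=3.91; Q3=23.47, Q1=3.91; dissipated=1.123
Op 5: CLOSE 2-1: Q_total=16.53, C_total=6.00, V=2.76; Q2=13.78, Q1=2.76; dissipated=0.802
Total dissipated: 17.261 μJ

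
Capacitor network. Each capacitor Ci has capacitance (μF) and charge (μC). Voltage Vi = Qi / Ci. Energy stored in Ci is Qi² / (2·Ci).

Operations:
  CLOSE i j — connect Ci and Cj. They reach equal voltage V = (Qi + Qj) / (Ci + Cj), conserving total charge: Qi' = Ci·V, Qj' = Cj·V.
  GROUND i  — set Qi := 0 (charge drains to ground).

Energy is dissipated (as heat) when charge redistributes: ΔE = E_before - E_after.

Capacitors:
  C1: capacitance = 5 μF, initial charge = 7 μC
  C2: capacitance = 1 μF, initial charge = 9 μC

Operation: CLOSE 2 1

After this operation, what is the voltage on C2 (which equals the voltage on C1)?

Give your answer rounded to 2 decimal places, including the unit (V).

Answer: 2.67 V

Derivation:
Initial: C1(5μF, Q=7μC, V=1.40V), C2(1μF, Q=9μC, V=9.00V)
Op 1: CLOSE 2-1: Q_total=16.00, C_total=6.00, V=2.67; Q2=2.67, Q1=13.33; dissipated=24.067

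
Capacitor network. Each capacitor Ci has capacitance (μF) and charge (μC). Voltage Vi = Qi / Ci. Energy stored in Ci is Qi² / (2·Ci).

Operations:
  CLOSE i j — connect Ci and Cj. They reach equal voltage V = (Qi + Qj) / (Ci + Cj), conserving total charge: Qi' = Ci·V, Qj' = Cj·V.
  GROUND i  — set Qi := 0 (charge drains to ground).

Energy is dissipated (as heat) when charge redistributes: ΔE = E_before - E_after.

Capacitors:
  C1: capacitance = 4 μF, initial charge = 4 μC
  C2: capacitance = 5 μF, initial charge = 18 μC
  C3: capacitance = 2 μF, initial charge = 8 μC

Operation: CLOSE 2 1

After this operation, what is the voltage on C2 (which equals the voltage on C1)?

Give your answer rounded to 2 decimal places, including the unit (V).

Answer: 2.44 V

Derivation:
Initial: C1(4μF, Q=4μC, V=1.00V), C2(5μF, Q=18μC, V=3.60V), C3(2μF, Q=8μC, V=4.00V)
Op 1: CLOSE 2-1: Q_total=22.00, C_total=9.00, V=2.44; Q2=12.22, Q1=9.78; dissipated=7.511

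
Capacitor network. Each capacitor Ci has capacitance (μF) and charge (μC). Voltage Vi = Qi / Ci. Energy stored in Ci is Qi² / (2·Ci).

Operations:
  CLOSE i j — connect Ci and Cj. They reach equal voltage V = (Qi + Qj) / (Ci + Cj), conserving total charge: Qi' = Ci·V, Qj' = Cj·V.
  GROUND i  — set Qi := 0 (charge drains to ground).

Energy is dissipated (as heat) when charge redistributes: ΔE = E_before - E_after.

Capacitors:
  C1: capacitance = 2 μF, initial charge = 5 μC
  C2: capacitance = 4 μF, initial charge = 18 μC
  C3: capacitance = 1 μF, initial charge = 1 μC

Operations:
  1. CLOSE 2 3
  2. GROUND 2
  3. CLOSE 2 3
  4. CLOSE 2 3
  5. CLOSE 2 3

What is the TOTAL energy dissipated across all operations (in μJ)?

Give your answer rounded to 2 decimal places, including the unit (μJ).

Answer: 39.56 μJ

Derivation:
Initial: C1(2μF, Q=5μC, V=2.50V), C2(4μF, Q=18μC, V=4.50V), C3(1μF, Q=1μC, V=1.00V)
Op 1: CLOSE 2-3: Q_total=19.00, C_total=5.00, V=3.80; Q2=15.20, Q3=3.80; dissipated=4.900
Op 2: GROUND 2: Q2=0; energy lost=28.880
Op 3: CLOSE 2-3: Q_total=3.80, C_total=5.00, V=0.76; Q2=3.04, Q3=0.76; dissipated=5.776
Op 4: CLOSE 2-3: Q_total=3.80, C_total=5.00, V=0.76; Q2=3.04, Q3=0.76; dissipated=0.000
Op 5: CLOSE 2-3: Q_total=3.80, C_total=5.00, V=0.76; Q2=3.04, Q3=0.76; dissipated=0.000
Total dissipated: 39.556 μJ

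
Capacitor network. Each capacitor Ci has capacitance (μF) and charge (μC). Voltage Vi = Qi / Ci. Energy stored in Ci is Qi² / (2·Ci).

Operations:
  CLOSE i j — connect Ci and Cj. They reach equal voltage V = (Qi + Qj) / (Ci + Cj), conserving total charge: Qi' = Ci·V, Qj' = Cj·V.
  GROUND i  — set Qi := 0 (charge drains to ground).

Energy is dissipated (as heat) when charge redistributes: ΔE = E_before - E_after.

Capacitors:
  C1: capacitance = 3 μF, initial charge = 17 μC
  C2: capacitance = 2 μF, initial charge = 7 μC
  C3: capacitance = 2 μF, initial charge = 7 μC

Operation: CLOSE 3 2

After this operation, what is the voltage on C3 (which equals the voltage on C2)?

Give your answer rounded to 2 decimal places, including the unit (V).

Answer: 3.50 V

Derivation:
Initial: C1(3μF, Q=17μC, V=5.67V), C2(2μF, Q=7μC, V=3.50V), C3(2μF, Q=7μC, V=3.50V)
Op 1: CLOSE 3-2: Q_total=14.00, C_total=4.00, V=3.50; Q3=7.00, Q2=7.00; dissipated=0.000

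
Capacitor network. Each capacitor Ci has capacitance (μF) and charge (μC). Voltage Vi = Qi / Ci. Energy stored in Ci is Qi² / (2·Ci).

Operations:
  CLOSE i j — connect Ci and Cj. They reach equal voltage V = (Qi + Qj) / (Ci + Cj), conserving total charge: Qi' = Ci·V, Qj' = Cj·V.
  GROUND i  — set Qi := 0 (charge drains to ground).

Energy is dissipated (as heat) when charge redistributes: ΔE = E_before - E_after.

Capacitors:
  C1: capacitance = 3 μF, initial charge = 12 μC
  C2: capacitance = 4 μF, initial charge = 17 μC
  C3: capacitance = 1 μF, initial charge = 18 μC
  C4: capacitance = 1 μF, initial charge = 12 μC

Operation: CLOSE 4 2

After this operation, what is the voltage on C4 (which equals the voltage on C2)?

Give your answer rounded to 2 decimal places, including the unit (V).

Initial: C1(3μF, Q=12μC, V=4.00V), C2(4μF, Q=17μC, V=4.25V), C3(1μF, Q=18μC, V=18.00V), C4(1μF, Q=12μC, V=12.00V)
Op 1: CLOSE 4-2: Q_total=29.00, C_total=5.00, V=5.80; Q4=5.80, Q2=23.20; dissipated=24.025

Answer: 5.80 V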